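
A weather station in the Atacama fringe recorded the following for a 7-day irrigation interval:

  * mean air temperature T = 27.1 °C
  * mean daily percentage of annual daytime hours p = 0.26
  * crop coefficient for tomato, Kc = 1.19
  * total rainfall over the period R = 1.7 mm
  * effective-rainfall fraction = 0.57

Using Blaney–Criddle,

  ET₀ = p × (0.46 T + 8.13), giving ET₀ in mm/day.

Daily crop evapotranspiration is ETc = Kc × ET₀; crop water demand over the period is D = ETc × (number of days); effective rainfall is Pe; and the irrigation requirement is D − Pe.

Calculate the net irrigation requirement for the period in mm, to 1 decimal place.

ET₀ = 0.26 × (0.46 × 27.1 + 8.13) = 0.26 × 20.596 = 5.3550 mm/d
ETc = Kc × ET₀ = 1.19 × 5.3550 = 6.3725 mm/d
Crop demand D = ETc × 7 d = 6.3725 × 7 = 44.608 mm
Pe = 0.57 × 1.7 = 0.969 mm
D − Pe = 44.608 − 0.969 = 43.639 mm

43.6 mm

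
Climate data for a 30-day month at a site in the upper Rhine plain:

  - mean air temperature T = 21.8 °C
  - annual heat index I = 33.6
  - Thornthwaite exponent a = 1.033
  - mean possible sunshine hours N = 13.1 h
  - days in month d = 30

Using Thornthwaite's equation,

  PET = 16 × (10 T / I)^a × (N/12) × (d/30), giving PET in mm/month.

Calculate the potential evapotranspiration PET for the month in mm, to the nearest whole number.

10T/I = 10 × 21.8 / 33.6 = 6.4881
(10T/I)^a = 6.4881^1.033 = 6.9011
Uncorrected PET = 16 × 6.9011 = 110.418 mm
Correction = (N/12)(d/30) = (13.1/12)(30/30) = 1.0917
PET = 110.418 × 1.0917 = 120.543 mm/month

121 mm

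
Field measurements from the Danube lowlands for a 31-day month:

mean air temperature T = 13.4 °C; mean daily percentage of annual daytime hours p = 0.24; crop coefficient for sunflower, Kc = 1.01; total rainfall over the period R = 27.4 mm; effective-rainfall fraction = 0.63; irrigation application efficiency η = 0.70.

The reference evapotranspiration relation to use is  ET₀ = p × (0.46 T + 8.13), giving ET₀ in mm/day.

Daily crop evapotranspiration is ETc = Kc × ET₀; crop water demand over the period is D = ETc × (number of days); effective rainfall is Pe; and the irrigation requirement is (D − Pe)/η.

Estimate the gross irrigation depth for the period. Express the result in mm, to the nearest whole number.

ET₀ = 0.24 × (0.46 × 13.4 + 8.13) = 0.24 × 14.294 = 3.4306 mm/d
ETc = Kc × ET₀ = 1.01 × 3.4306 = 3.4649 mm/d
Crop demand D = ETc × 31 d = 3.4649 × 31 = 107.412 mm
Pe = 0.63 × 27.4 = 17.262 mm
D − Pe = 107.412 − 17.262 = 90.150 mm
Gross irrigation = 90.150 / 0.70 = 128.786 mm

129 mm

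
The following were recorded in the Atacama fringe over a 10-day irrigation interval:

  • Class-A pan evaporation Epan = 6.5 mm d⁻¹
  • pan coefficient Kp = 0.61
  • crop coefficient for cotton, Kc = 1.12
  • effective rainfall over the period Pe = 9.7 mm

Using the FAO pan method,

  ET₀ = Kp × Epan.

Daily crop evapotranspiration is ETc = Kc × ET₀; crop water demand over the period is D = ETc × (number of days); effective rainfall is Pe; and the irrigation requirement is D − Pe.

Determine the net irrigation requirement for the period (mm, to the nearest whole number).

35 mm

ET₀ = 0.61 × 6.5 = 3.9650 mm/d
ETc = Kc × ET₀ = 1.12 × 3.9650 = 4.4408 mm/d
Crop demand D = ETc × 10 d = 4.4408 × 10 = 44.408 mm
D − Pe = 44.408 − 9.7 = 34.708 mm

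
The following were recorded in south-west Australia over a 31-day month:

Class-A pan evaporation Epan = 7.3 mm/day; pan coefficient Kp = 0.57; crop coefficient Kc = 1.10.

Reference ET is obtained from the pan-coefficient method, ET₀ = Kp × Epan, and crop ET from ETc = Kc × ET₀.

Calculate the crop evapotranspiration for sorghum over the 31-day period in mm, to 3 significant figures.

142 mm

ET₀ = 0.57 × 7.3 = 4.1610 mm/d
ETc = Kc × ET₀ = 1.10 × 4.1610 = 4.5771 mm/d
Over 31 days: 4.5771 × 31 = 141.890 mm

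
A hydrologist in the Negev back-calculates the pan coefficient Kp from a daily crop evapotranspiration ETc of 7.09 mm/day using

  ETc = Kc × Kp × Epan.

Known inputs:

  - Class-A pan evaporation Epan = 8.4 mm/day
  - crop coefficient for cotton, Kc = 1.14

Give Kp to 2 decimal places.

0.74

ETc = Kc × Kp × Epan  ⇒  Kp = ETc / (Kc × Epan)
Kp = 7.09 / (1.14 × 8.4) = 7.09 / 9.576 = 0.7404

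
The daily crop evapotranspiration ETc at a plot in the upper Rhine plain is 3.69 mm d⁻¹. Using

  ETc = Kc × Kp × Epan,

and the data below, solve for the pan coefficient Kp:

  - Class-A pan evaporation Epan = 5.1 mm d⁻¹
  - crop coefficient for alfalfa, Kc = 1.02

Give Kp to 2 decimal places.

ETc = Kc × Kp × Epan  ⇒  Kp = ETc / (Kc × Epan)
Kp = 3.69 / (1.02 × 5.1) = 3.69 / 5.202 = 0.7093

0.71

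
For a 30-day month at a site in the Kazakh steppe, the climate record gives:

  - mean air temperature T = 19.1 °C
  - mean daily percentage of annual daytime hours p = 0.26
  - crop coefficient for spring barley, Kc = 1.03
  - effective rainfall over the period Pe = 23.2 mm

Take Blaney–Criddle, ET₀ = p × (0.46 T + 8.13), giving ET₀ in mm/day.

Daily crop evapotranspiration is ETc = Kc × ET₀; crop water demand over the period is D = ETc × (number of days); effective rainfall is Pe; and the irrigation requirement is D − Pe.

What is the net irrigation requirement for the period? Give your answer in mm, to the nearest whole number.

113 mm

ET₀ = 0.26 × (0.46 × 19.1 + 8.13) = 0.26 × 16.916 = 4.3982 mm/d
ETc = Kc × ET₀ = 1.03 × 4.3982 = 4.5301 mm/d
Crop demand D = ETc × 30 d = 4.5301 × 30 = 135.903 mm
D − Pe = 135.903 − 23.2 = 112.703 mm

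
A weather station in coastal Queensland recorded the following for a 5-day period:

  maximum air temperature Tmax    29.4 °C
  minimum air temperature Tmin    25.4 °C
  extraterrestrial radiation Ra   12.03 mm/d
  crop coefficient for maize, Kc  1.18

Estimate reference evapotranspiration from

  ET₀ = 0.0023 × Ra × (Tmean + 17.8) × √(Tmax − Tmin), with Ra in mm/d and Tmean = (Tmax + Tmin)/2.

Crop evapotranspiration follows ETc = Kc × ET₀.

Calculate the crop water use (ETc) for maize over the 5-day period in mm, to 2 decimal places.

14.76 mm

Tmean = (29.4 + 25.4)/2 = 27.40 °C
ET₀ = 0.0023 × 12.03 × (27.40 + 17.8) × √4.0 = 0.0023 × 12.03 × 45.20 × 2.0000 = 2.5013 mm/d
ETc = Kc × ET₀ = 1.18 × 2.5013 = 2.9515 mm/d
Over 5 days: 2.9515 × 5 = 14.758 mm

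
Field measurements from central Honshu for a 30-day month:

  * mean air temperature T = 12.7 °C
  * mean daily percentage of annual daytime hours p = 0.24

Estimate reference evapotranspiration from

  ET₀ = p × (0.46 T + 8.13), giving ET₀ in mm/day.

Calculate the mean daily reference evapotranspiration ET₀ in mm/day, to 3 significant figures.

3.35 mm/day

ET₀ = 0.24 × (0.46 × 12.7 + 8.13) = 0.24 × 13.972 = 3.3533 mm/d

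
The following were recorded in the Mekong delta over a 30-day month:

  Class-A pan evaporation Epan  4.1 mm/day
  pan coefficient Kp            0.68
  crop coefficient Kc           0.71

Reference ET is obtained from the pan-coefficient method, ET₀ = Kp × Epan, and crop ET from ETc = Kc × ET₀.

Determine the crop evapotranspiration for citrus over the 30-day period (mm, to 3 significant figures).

59.4 mm

ET₀ = 0.68 × 4.1 = 2.7880 mm/d
ETc = Kc × ET₀ = 0.71 × 2.7880 = 1.9795 mm/d
Over 30 days: 1.9795 × 30 = 59.385 mm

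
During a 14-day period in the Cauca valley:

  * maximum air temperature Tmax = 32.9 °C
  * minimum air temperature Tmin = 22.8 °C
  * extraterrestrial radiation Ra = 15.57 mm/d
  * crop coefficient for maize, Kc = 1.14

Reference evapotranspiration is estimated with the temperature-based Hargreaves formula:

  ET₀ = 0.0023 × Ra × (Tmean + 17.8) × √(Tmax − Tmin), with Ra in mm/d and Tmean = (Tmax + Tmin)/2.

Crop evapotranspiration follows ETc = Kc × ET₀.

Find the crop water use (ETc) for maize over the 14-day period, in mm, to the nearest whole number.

Tmean = (32.9 + 22.8)/2 = 27.85 °C
ET₀ = 0.0023 × 15.57 × (27.85 + 17.8) × √10.1 = 0.0023 × 15.57 × 45.65 × 3.1780 = 5.1953 mm/d
ETc = Kc × ET₀ = 1.14 × 5.1953 = 5.9226 mm/d
Over 14 days: 5.9226 × 14 = 82.916 mm

83 mm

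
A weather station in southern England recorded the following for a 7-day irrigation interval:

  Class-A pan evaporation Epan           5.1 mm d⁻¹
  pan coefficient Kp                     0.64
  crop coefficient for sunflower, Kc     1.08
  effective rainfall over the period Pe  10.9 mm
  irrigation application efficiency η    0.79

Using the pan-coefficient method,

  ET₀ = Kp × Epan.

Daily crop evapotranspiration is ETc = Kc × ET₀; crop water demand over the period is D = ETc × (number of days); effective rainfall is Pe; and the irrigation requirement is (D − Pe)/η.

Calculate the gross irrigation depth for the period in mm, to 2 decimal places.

17.44 mm

ET₀ = 0.64 × 5.1 = 3.2640 mm/d
ETc = Kc × ET₀ = 1.08 × 3.2640 = 3.5251 mm/d
Crop demand D = ETc × 7 d = 3.5251 × 7 = 24.676 mm
D − Pe = 24.676 − 10.9 = 13.776 mm
Gross irrigation = 13.776 / 0.79 = 17.438 mm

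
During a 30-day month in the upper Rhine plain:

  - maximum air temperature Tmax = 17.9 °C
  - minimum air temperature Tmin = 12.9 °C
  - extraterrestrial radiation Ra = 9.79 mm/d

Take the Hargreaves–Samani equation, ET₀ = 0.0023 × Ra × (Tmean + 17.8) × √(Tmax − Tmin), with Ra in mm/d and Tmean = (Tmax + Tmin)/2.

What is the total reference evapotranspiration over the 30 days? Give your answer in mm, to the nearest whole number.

50 mm

Tmean = (17.9 + 12.9)/2 = 15.40 °C
ET₀ = 0.0023 × 9.79 × (15.40 + 17.8) × √5.0 = 0.0023 × 9.79 × 33.20 × 2.2361 = 1.6716 mm/d
Over 30 days: 1.6716 × 30 = 50.148 mm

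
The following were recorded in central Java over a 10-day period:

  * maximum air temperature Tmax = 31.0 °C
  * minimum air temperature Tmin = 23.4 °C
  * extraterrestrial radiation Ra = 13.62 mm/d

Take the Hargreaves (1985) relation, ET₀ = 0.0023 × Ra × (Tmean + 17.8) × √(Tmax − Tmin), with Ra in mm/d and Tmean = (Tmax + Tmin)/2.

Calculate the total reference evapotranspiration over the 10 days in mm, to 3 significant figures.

38.9 mm

Tmean = (31.0 + 23.4)/2 = 27.20 °C
ET₀ = 0.0023 × 13.62 × (27.20 + 17.8) × √7.6 = 0.0023 × 13.62 × 45.00 × 2.7568 = 3.8862 mm/d
Over 10 days: 3.8862 × 10 = 38.862 mm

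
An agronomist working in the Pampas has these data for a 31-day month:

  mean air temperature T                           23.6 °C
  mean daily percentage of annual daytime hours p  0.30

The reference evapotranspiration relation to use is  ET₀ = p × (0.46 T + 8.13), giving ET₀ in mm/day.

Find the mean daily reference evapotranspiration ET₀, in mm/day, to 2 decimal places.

ET₀ = 0.30 × (0.46 × 23.6 + 8.13) = 0.30 × 18.986 = 5.6958 mm/d

5.70 mm/day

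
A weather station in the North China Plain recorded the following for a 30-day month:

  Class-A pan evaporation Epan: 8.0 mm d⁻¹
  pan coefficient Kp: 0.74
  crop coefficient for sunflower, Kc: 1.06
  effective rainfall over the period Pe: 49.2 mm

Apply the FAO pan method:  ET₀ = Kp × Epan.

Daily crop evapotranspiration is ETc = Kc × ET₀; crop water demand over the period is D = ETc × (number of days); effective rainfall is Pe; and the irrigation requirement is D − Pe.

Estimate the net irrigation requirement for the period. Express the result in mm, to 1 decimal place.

ET₀ = 0.74 × 8.0 = 5.9200 mm/d
ETc = Kc × ET₀ = 1.06 × 5.9200 = 6.2752 mm/d
Crop demand D = ETc × 30 d = 6.2752 × 30 = 188.256 mm
D − Pe = 188.256 − 49.2 = 139.056 mm

139.1 mm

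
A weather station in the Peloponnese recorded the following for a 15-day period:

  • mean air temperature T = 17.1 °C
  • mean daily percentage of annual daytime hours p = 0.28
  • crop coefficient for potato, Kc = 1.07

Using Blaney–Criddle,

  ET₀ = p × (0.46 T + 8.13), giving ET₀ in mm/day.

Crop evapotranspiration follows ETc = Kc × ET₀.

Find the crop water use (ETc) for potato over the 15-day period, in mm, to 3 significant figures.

ET₀ = 0.28 × (0.46 × 17.1 + 8.13) = 0.28 × 15.996 = 4.4789 mm/d
ETc = Kc × ET₀ = 1.07 × 4.4789 = 4.7924 mm/d
Over 15 days: 4.7924 × 15 = 71.886 mm

71.9 mm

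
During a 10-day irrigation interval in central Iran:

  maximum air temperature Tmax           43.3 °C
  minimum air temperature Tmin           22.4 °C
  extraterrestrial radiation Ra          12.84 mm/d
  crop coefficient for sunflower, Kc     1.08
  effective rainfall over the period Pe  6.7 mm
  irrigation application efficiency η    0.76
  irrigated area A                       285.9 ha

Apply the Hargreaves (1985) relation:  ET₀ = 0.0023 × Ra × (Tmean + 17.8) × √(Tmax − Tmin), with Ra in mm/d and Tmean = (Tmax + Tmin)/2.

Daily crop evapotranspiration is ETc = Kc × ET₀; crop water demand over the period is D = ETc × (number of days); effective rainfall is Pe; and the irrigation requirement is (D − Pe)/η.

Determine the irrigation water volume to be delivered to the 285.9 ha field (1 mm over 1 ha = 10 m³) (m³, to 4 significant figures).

252600 m³

Tmean = (43.3 + 22.4)/2 = 32.85 °C
ET₀ = 0.0023 × 12.84 × (32.85 + 17.8) × √20.9 = 0.0023 × 12.84 × 50.65 × 4.5717 = 6.8383 mm/d
ETc = Kc × ET₀ = 1.08 × 6.8383 = 7.3854 mm/d
Crop demand D = ETc × 10 d = 7.3854 × 10 = 73.854 mm
D − Pe = 73.854 − 6.7 = 67.154 mm
Gross irrigation = 67.154 / 0.76 = 88.361 mm
Volume = 88.361 mm × 285.9 ha × 10 = 252624.1 m³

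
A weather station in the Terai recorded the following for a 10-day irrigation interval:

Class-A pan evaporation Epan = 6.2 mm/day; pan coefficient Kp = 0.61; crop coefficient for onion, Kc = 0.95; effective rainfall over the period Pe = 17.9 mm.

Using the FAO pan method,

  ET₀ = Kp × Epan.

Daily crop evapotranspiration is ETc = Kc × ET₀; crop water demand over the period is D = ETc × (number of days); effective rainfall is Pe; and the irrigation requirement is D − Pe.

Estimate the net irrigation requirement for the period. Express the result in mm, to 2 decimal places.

ET₀ = 0.61 × 6.2 = 3.7820 mm/d
ETc = Kc × ET₀ = 0.95 × 3.7820 = 3.5929 mm/d
Crop demand D = ETc × 10 d = 3.5929 × 10 = 35.929 mm
D − Pe = 35.929 − 17.9 = 18.029 mm

18.03 mm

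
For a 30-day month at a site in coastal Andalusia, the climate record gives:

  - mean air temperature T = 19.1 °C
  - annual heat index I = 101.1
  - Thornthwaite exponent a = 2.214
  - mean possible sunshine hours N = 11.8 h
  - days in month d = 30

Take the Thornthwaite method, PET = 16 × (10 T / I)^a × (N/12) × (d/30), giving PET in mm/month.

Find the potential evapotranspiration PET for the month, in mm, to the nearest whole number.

64 mm

10T/I = 10 × 19.1 / 101.1 = 1.8892
(10T/I)^a = 1.8892^2.214 = 4.0896
Uncorrected PET = 16 × 4.0896 = 65.434 mm
Correction = (N/12)(d/30) = (11.8/12)(30/30) = 0.9833
PET = 65.434 × 0.9833 = 64.341 mm/month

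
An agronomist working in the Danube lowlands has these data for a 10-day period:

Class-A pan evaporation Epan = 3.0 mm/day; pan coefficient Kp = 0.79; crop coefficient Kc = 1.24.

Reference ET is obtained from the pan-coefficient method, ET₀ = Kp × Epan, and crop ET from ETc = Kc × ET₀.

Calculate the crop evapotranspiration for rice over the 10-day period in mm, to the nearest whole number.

ET₀ = 0.79 × 3.0 = 2.3700 mm/d
ETc = Kc × ET₀ = 1.24 × 2.3700 = 2.9388 mm/d
Over 10 days: 2.9388 × 10 = 29.388 mm

29 mm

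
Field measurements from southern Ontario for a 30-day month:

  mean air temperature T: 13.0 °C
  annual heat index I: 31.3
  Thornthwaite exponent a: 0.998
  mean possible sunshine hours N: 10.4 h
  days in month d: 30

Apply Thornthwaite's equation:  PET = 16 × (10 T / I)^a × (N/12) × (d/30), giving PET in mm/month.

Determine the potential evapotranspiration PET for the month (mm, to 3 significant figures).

10T/I = 10 × 13.0 / 31.3 = 4.1534
(10T/I)^a = 4.1534^0.998 = 4.1416
Uncorrected PET = 16 × 4.1416 = 66.266 mm
Correction = (N/12)(d/30) = (10.4/12)(30/30) = 0.8667
PET = 66.266 × 0.8667 = 57.433 mm/month

57.4 mm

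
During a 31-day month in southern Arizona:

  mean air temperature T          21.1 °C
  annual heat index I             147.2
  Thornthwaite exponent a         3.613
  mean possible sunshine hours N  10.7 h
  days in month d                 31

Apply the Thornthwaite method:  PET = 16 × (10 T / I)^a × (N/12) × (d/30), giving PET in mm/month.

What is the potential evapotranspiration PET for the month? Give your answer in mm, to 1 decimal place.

10T/I = 10 × 21.1 / 147.2 = 1.4334
(10T/I)^a = 1.4334^3.613 = 3.6724
Uncorrected PET = 16 × 3.6724 = 58.758 mm
Correction = (N/12)(d/30) = (10.7/12)(31/30) = 0.9214
PET = 58.758 × 0.9214 = 54.140 mm/month

54.1 mm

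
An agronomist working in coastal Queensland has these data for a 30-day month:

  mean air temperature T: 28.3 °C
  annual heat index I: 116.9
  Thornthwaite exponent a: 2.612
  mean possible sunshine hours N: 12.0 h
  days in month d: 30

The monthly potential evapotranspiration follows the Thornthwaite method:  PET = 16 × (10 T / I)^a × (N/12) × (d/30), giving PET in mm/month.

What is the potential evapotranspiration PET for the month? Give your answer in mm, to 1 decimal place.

10T/I = 10 × 28.3 / 116.9 = 2.4209
(10T/I)^a = 2.4209^2.612 = 10.0681
Uncorrected PET = 16 × 10.0681 = 161.090 mm
Correction = (N/12)(d/30) = (12.0/12)(30/30) = 1.0000
PET = 161.090 × 1.0000 = 161.090 mm/month

161.1 mm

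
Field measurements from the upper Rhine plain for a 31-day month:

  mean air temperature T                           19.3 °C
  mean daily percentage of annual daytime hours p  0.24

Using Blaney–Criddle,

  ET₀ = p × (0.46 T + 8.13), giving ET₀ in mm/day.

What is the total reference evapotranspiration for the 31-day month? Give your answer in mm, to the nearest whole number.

127 mm

ET₀ = 0.24 × (0.46 × 19.3 + 8.13) = 0.24 × 17.008 = 4.0819 mm/d
Monthly total = 4.0819 × 31 = 126.539 mm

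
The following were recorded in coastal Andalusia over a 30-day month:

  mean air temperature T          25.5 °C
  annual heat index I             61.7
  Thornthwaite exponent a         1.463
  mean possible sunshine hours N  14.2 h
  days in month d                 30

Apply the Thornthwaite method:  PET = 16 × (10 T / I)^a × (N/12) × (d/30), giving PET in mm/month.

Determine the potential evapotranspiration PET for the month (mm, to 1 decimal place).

150.9 mm

10T/I = 10 × 25.5 / 61.7 = 4.1329
(10T/I)^a = 4.1329^1.463 = 7.9723
Uncorrected PET = 16 × 7.9723 = 127.557 mm
Correction = (N/12)(d/30) = (14.2/12)(30/30) = 1.1833
PET = 127.557 × 1.1833 = 150.938 mm/month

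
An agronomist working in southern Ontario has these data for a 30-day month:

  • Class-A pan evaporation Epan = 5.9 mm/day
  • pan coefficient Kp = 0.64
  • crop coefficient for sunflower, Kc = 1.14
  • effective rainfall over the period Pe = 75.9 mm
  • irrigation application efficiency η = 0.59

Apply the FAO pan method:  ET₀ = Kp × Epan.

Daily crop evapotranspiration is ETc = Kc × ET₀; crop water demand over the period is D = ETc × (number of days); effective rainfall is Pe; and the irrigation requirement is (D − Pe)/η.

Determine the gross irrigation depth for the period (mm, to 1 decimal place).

90.2 mm

ET₀ = 0.64 × 5.9 = 3.7760 mm/d
ETc = Kc × ET₀ = 1.14 × 3.7760 = 4.3046 mm/d
Crop demand D = ETc × 30 d = 4.3046 × 30 = 129.138 mm
D − Pe = 129.138 − 75.9 = 53.238 mm
Gross irrigation = 53.238 / 0.59 = 90.234 mm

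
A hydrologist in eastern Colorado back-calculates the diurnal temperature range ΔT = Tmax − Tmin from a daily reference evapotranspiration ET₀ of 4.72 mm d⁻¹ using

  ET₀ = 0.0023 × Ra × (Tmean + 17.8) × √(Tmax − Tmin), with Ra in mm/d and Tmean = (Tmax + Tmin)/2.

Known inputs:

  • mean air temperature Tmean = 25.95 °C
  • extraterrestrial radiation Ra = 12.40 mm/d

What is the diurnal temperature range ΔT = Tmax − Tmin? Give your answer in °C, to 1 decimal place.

√ΔT = ET₀ / [0.0023 × Ra × (Tmean+17.8)] = 4.72 / (0.0023 × 12.40 × 43.75) = 3.7828
ΔT = 3.7828² = 14.310 °C

14.3 °C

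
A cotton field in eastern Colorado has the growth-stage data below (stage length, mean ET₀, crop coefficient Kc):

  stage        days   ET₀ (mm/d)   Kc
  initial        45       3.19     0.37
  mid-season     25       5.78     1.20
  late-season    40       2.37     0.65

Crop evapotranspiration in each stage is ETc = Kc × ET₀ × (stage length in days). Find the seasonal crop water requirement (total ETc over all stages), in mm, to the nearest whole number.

initial: 0.37 × 3.19 × 45 = 53.11 mm
mid-season: 1.20 × 5.78 × 25 = 173.40 mm
late-season: 0.65 × 2.37 × 40 = 61.62 mm
Seasonal total = 288.13 mm

288 mm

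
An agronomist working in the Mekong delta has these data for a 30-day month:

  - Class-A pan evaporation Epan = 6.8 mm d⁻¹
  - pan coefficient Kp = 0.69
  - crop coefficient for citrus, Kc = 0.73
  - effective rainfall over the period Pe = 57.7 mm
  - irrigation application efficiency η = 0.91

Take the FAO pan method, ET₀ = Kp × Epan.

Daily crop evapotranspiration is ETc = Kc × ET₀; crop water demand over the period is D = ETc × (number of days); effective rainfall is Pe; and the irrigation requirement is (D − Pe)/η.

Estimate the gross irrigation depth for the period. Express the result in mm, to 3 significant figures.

ET₀ = 0.69 × 6.8 = 4.6920 mm/d
ETc = Kc × ET₀ = 0.73 × 4.6920 = 3.4252 mm/d
Crop demand D = ETc × 30 d = 3.4252 × 30 = 102.756 mm
D − Pe = 102.756 − 57.7 = 45.056 mm
Gross irrigation = 45.056 / 0.91 = 49.512 mm

49.5 mm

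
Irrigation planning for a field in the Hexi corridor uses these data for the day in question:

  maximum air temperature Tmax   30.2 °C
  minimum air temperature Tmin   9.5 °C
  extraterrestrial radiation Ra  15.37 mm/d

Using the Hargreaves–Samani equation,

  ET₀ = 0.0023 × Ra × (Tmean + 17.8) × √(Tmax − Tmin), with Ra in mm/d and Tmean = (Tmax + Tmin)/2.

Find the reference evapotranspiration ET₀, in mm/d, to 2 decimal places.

6.06 mm/d

Tmean = (30.2 + 9.5)/2 = 19.85 °C
ET₀ = 0.0023 × 15.37 × (19.85 + 17.8) × √20.7 = 0.0023 × 15.37 × 37.65 × 4.5497 = 6.0555 mm/d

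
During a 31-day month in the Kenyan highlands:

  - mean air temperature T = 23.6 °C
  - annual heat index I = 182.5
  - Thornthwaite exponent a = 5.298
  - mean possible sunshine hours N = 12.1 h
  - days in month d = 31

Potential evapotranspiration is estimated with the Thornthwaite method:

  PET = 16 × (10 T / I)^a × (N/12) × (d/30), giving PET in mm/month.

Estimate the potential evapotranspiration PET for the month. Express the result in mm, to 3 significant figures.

10T/I = 10 × 23.6 / 182.5 = 1.2932
(10T/I)^a = 1.2932^5.298 = 3.9049
Uncorrected PET = 16 × 3.9049 = 62.478 mm
Correction = (N/12)(d/30) = (12.1/12)(31/30) = 1.0419
PET = 62.478 × 1.0419 = 65.096 mm/month

65.1 mm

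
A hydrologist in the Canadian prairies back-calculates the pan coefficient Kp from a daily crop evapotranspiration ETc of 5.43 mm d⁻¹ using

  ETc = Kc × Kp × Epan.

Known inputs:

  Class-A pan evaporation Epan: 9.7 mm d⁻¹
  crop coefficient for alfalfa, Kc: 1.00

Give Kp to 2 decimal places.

ETc = Kc × Kp × Epan  ⇒  Kp = ETc / (Kc × Epan)
Kp = 5.43 / (1.00 × 9.7) = 5.43 / 9.700 = 0.5598

0.56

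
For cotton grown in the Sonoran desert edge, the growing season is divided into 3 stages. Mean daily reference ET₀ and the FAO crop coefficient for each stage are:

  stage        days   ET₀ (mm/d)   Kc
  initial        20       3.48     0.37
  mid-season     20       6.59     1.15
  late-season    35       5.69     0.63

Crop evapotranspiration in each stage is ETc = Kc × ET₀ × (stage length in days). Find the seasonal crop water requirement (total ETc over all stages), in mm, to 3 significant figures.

303 mm

initial: 0.37 × 3.48 × 20 = 25.75 mm
mid-season: 1.15 × 6.59 × 20 = 151.57 mm
late-season: 0.63 × 5.69 × 35 = 125.46 mm
Seasonal total = 302.78 mm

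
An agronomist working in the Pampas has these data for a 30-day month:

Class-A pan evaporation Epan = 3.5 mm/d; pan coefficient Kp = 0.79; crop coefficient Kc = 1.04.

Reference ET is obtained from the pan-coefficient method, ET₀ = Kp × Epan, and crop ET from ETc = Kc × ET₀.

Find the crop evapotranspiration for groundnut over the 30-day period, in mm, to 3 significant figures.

86.3 mm

ET₀ = 0.79 × 3.5 = 2.7650 mm/d
ETc = Kc × ET₀ = 1.04 × 2.7650 = 2.8756 mm/d
Over 30 days: 2.8756 × 30 = 86.268 mm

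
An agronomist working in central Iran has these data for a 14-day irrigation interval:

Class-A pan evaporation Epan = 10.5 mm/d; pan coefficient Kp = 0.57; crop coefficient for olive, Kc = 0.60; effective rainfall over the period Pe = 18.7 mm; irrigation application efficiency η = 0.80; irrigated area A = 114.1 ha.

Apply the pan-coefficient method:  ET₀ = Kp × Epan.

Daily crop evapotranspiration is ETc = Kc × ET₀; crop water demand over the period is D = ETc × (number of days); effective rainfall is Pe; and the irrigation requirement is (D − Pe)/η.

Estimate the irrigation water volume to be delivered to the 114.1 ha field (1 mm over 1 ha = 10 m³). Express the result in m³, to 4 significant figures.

45030 m³

ET₀ = 0.57 × 10.5 = 5.9850 mm/d
ETc = Kc × ET₀ = 0.60 × 5.9850 = 3.5910 mm/d
Crop demand D = ETc × 14 d = 3.5910 × 14 = 50.274 mm
D − Pe = 50.274 − 18.7 = 31.574 mm
Gross irrigation = 31.574 / 0.80 = 39.468 mm
Volume = 39.468 mm × 114.1 ha × 10 = 45033.0 m³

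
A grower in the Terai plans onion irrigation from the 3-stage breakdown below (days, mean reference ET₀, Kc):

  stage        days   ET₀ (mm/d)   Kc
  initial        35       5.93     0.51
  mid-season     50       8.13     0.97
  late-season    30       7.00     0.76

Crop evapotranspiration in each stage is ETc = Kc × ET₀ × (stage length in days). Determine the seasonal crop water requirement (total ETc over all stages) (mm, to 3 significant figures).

initial: 0.51 × 5.93 × 35 = 105.85 mm
mid-season: 0.97 × 8.13 × 50 = 394.31 mm
late-season: 0.76 × 7.00 × 30 = 159.60 mm
Seasonal total = 659.76 mm

660 mm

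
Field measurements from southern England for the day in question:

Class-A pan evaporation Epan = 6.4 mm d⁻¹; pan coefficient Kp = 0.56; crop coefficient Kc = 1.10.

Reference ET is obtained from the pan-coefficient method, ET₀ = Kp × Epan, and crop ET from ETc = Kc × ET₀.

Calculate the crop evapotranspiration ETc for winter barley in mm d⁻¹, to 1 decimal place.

ET₀ = 0.56 × 6.4 = 3.5840 mm/d
ETc = Kc × ET₀ = 1.10 × 3.5840 = 3.9424 mm/d

3.9 mm d⁻¹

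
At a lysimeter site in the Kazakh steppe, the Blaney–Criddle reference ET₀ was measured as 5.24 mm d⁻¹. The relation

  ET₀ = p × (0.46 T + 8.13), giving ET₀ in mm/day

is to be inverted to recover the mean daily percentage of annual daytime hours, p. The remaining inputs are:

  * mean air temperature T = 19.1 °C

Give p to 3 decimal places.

p = ET₀ / (0.46 T + 8.13) = 5.24 / (0.46 × 19.1 + 8.13) = 5.24 / 16.916 = 0.3098

0.310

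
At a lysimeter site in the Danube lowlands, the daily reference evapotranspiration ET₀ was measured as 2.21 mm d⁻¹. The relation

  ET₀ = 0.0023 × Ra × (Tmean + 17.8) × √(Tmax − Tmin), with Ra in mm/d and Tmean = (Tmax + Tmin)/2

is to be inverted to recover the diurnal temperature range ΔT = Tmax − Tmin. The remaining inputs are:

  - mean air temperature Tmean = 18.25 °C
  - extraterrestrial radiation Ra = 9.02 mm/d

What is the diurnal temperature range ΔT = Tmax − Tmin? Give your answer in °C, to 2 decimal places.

√ΔT = ET₀ / [0.0023 × Ra × (Tmean+17.8)] = 2.21 / (0.0023 × 9.02 × 36.05) = 2.9550
ΔT = 2.9550² = 8.732 °C

8.73 °C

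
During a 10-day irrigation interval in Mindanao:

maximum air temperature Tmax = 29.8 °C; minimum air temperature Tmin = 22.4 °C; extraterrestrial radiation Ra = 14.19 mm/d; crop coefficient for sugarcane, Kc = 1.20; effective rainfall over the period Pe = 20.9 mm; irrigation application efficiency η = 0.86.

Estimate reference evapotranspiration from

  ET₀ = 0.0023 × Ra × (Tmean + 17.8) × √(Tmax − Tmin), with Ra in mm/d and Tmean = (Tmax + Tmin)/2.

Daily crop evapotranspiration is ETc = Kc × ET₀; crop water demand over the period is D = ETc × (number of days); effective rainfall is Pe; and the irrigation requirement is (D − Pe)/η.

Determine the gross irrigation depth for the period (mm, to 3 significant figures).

Tmean = (29.8 + 22.4)/2 = 26.10 °C
ET₀ = 0.0023 × 14.19 × (26.10 + 17.8) × √7.4 = 0.0023 × 14.19 × 43.90 × 2.7203 = 3.8975 mm/d
ETc = Kc × ET₀ = 1.20 × 3.8975 = 4.6770 mm/d
Crop demand D = ETc × 10 d = 4.6770 × 10 = 46.770 mm
D − Pe = 46.770 − 20.9 = 25.870 mm
Gross irrigation = 25.870 / 0.86 = 30.081 mm

30.1 mm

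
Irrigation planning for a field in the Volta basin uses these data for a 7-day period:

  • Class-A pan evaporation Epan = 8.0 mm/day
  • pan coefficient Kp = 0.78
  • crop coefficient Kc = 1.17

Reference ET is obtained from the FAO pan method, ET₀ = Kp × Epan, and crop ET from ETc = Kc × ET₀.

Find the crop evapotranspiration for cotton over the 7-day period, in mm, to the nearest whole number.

ET₀ = 0.78 × 8.0 = 6.2400 mm/d
ETc = Kc × ET₀ = 1.17 × 6.2400 = 7.3008 mm/d
Over 7 days: 7.3008 × 7 = 51.106 mm

51 mm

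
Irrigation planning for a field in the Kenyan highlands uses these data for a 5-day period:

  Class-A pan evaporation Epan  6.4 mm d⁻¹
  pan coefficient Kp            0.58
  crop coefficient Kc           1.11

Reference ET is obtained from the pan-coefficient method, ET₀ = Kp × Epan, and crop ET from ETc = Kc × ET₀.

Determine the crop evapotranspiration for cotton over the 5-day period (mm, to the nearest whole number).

ET₀ = 0.58 × 6.4 = 3.7120 mm/d
ETc = Kc × ET₀ = 1.11 × 3.7120 = 4.1203 mm/d
Over 5 days: 4.1203 × 5 = 20.602 mm

21 mm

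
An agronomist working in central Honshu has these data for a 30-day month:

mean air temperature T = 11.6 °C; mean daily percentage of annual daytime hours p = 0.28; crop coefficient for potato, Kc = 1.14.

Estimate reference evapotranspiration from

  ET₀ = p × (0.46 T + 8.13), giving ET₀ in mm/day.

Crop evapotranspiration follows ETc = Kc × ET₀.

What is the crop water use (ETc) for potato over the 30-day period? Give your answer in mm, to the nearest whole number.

ET₀ = 0.28 × (0.46 × 11.6 + 8.13) = 0.28 × 13.466 = 3.7705 mm/d
ETc = Kc × ET₀ = 1.14 × 3.7705 = 4.2984 mm/d
Over 30 days: 4.2984 × 30 = 128.952 mm

129 mm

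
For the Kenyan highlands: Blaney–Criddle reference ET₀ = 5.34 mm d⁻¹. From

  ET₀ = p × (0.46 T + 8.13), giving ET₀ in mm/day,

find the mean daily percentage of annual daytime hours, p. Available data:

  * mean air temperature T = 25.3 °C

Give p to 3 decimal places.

p = ET₀ / (0.46 T + 8.13) = 5.34 / (0.46 × 25.3 + 8.13) = 5.34 / 19.768 = 0.2701

0.270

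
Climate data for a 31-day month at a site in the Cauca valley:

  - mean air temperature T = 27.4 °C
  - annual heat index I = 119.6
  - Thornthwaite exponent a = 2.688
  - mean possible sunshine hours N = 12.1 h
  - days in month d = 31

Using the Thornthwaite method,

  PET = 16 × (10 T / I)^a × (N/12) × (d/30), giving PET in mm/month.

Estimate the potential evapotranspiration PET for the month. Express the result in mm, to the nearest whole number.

155 mm

10T/I = 10 × 27.4 / 119.6 = 2.2910
(10T/I)^a = 2.2910^2.688 = 9.2843
Uncorrected PET = 16 × 9.2843 = 148.549 mm
Correction = (N/12)(d/30) = (12.1/12)(31/30) = 1.0419
PET = 148.549 × 1.0419 = 154.773 mm/month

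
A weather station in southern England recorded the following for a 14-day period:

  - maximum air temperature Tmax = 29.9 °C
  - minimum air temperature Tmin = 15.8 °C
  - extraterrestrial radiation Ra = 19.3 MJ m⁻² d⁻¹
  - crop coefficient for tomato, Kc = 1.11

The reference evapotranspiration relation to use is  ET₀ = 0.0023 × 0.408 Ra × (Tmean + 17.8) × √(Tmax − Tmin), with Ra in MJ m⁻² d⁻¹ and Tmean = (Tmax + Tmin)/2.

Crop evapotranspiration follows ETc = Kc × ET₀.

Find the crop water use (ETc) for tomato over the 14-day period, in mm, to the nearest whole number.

Tmean = (29.9 + 15.8)/2 = 22.85 °C
0.408 Ra = 0.408 × 19.3 = 7.8744 mm/d equivalent
ET₀ = 0.0023 × 7.8744 × (22.85 + 17.8) × √14.1 = 0.0023 × 7.8744 × 40.65 × 3.7550 = 2.7645 mm/d
ETc = Kc × ET₀ = 1.11 × 2.7645 = 3.0686 mm/d
Over 14 days: 3.0686 × 14 = 42.960 mm

43 mm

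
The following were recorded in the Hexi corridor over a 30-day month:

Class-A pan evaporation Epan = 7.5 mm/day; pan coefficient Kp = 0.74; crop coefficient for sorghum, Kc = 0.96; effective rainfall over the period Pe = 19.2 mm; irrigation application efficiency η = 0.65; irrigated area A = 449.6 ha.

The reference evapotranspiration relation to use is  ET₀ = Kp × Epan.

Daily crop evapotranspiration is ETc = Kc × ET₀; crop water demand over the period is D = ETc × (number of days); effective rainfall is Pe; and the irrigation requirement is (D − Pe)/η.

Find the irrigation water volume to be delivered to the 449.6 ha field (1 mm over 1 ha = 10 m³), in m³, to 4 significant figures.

ET₀ = 0.74 × 7.5 = 5.5500 mm/d
ETc = Kc × ET₀ = 0.96 × 5.5500 = 5.3280 mm/d
Crop demand D = ETc × 30 d = 5.3280 × 30 = 159.840 mm
D − Pe = 159.840 − 19.2 = 140.640 mm
Gross irrigation = 140.640 / 0.65 = 216.369 mm
Volume = 216.369 mm × 449.6 ha × 10 = 972795.0 m³

972800 m³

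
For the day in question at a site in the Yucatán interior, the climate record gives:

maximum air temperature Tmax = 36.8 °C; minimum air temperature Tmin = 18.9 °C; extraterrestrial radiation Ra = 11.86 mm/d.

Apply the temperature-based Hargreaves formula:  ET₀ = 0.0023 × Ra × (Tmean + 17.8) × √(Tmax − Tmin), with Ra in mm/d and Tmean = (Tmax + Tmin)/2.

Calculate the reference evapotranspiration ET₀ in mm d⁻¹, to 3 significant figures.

Tmean = (36.8 + 18.9)/2 = 27.85 °C
ET₀ = 0.0023 × 11.86 × (27.85 + 17.8) × √17.9 = 0.0023 × 11.86 × 45.65 × 4.2308 = 5.2684 mm/d

5.27 mm d⁻¹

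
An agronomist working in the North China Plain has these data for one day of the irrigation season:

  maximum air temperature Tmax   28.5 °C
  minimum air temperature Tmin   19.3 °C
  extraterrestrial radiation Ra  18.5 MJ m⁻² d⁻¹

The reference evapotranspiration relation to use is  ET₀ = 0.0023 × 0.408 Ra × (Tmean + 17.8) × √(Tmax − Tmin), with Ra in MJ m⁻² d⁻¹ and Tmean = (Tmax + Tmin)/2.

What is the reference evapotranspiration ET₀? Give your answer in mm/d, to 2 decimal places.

2.20 mm/d

Tmean = (28.5 + 19.3)/2 = 23.90 °C
0.408 Ra = 0.408 × 18.5 = 7.5480 mm/d equivalent
ET₀ = 0.0023 × 7.5480 × (23.90 + 17.8) × √9.2 = 0.0023 × 7.5480 × 41.70 × 3.0332 = 2.1958 mm/d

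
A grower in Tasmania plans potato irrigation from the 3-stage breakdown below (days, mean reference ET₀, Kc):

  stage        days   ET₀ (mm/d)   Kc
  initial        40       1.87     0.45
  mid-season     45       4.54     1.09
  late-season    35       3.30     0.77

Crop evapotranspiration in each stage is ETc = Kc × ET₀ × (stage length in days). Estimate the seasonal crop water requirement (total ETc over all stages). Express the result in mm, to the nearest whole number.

initial: 0.45 × 1.87 × 40 = 33.66 mm
mid-season: 1.09 × 4.54 × 45 = 222.69 mm
late-season: 0.77 × 3.30 × 35 = 88.94 mm
Seasonal total = 345.29 mm

345 mm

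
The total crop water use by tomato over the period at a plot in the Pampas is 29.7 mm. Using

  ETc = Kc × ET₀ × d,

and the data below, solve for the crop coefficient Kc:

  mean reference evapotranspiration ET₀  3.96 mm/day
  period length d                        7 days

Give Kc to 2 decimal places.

1.07

ETc = Kc × ET₀ × d  ⇒  Kc = ETc / (ET₀ × d)
Kc = 29.7 / (3.96 × 7) = 29.7 / 27.72 = 1.0714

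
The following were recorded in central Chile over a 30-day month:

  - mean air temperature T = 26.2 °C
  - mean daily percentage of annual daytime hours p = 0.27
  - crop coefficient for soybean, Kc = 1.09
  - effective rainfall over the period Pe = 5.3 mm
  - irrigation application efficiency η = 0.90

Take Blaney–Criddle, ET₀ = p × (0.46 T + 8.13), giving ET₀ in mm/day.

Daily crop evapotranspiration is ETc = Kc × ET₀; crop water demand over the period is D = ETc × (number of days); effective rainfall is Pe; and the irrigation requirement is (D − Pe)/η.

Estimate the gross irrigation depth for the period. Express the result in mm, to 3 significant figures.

192 mm

ET₀ = 0.27 × (0.46 × 26.2 + 8.13) = 0.27 × 20.182 = 5.4491 mm/d
ETc = Kc × ET₀ = 1.09 × 5.4491 = 5.9395 mm/d
Crop demand D = ETc × 30 d = 5.9395 × 30 = 178.185 mm
D − Pe = 178.185 − 5.3 = 172.885 mm
Gross irrigation = 172.885 / 0.90 = 192.094 mm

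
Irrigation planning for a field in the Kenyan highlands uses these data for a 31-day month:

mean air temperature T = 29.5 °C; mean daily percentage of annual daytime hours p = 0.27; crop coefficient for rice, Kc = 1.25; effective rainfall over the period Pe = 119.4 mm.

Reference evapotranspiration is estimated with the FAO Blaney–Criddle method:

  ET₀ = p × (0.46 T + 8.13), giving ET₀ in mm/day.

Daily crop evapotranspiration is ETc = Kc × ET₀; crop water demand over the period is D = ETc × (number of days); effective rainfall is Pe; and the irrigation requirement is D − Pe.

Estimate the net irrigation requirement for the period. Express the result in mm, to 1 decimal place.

107.6 mm

ET₀ = 0.27 × (0.46 × 29.5 + 8.13) = 0.27 × 21.700 = 5.8590 mm/d
ETc = Kc × ET₀ = 1.25 × 5.8590 = 7.3238 mm/d
Crop demand D = ETc × 31 d = 7.3238 × 31 = 227.038 mm
D − Pe = 227.038 − 119.4 = 107.638 mm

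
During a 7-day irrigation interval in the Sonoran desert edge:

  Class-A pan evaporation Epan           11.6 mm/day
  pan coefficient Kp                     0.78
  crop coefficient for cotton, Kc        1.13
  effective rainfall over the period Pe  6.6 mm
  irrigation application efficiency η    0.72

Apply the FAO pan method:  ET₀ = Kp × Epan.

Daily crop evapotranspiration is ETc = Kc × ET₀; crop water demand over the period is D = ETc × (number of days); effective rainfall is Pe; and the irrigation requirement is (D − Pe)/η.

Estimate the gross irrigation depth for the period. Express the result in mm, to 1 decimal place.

90.2 mm

ET₀ = 0.78 × 11.6 = 9.0480 mm/d
ETc = Kc × ET₀ = 1.13 × 9.0480 = 10.2242 mm/d
Crop demand D = ETc × 7 d = 10.2242 × 7 = 71.569 mm
D − Pe = 71.569 − 6.6 = 64.969 mm
Gross irrigation = 64.969 / 0.72 = 90.235 mm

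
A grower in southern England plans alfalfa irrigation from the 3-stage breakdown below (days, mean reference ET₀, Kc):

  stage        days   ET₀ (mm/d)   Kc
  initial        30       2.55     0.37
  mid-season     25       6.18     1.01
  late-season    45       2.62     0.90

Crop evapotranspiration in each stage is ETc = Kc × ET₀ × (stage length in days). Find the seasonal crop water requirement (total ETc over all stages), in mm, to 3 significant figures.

initial: 0.37 × 2.55 × 30 = 28.31 mm
mid-season: 1.01 × 6.18 × 25 = 156.05 mm
late-season: 0.90 × 2.62 × 45 = 106.11 mm
Seasonal total = 290.47 mm

290 mm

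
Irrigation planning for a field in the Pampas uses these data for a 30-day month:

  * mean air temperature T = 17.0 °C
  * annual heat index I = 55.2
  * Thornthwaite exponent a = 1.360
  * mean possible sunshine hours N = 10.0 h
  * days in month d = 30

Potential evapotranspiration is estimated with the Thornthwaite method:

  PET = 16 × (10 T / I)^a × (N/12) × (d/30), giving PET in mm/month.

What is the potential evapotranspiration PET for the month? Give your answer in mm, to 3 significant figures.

61.6 mm

10T/I = 10 × 17.0 / 55.2 = 3.0797
(10T/I)^a = 3.0797^1.360 = 4.6171
Uncorrected PET = 16 × 4.6171 = 73.874 mm
Correction = (N/12)(d/30) = (10.0/12)(30/30) = 0.8333
PET = 73.874 × 0.8333 = 61.559 mm/month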